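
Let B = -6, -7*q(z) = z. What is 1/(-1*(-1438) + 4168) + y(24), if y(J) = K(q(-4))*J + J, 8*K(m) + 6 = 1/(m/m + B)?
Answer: 151367/28030 ≈ 5.4002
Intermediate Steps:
q(z) = -z/7
K(m) = -31/40 (K(m) = -¾ + 1/(8*(m/m - 6)) = -¾ + 1/(8*(1 - 6)) = -¾ + (⅛)/(-5) = -¾ + (⅛)*(-⅕) = -¾ - 1/40 = -31/40)
y(J) = 9*J/40 (y(J) = -31*J/40 + J = 9*J/40)
1/(-1*(-1438) + 4168) + y(24) = 1/(-1*(-1438) + 4168) + (9/40)*24 = 1/(1438 + 4168) + 27/5 = 1/5606 + 27/5 = 151367/28030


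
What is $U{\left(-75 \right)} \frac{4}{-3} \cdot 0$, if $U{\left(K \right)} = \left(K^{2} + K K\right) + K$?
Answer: $0$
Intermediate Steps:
$U{\left(K \right)} = K + 2 K^{2}$ ($U{\left(K \right)} = \left(K^{2} + K^{2}\right) + K = 2 K^{2} + K = K + 2 K^{2}$)
$U{\left(-75 \right)} \frac{4}{-3} \cdot 0 = - 75 \left(1 + 2 \left(-75\right)\right) \frac{4}{-3} \cdot 0 = - 75 \left(1 - 150\right) 4 \left(- \frac{1}{3}\right) 0 = \left(-75\right) \left(-149\right) \left(\left(- \frac{4}{3}\right) 0\right) = 11175 \cdot 0 = 0$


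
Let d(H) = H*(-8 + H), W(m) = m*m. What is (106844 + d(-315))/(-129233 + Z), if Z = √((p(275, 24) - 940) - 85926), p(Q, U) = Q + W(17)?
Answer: -26956582237/16701254591 - 208589*I*√86302/16701254591 ≈ -1.614 - 0.003669*I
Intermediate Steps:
W(m) = m²
p(Q, U) = 289 + Q (p(Q, U) = Q + 17² = Q + 289 = 289 + Q)
Z = I*√86302 (Z = √(((289 + 275) - 940) - 85926) = √((564 - 940) - 85926) = √(-376 - 85926) = √(-86302) = I*√86302 ≈ 293.77*I)
(106844 + d(-315))/(-129233 + Z) = (106844 - 315*(-8 - 315))/(-129233 + I*√86302) = (106844 - 315*(-323))/(-129233 + I*√86302) = (106844 + 101745)/(-129233 + I*√86302) = 208589/(-129233 + I*√86302)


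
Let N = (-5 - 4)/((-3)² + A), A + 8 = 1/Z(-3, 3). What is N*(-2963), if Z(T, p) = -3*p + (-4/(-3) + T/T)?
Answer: 533340/17 ≈ 31373.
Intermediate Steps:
Z(T, p) = 7/3 - 3*p (Z(T, p) = -3*p + (-4*(-⅓) + 1) = -3*p + (4/3 + 1) = -3*p + 7/3 = 7/3 - 3*p)
A = -163/20 (A = -8 + 1/(7/3 - 3*3) = -8 + 1/(7/3 - 9) = -8 + 1/(-20/3) = -8 - 3/20 = -163/20 ≈ -8.1500)
N = -180/17 (N = (-5 - 4)/((-3)² - 163/20) = -9/(9 - 163/20) = -9/17/20 = -9*20/17 = -180/17 ≈ -10.588)
N*(-2963) = -180/17*(-2963) = 533340/17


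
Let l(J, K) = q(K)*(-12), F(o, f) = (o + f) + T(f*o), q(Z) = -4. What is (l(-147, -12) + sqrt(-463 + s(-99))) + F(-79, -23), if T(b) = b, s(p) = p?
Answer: 1763 + I*sqrt(562) ≈ 1763.0 + 23.707*I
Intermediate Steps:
F(o, f) = f + o + f*o (F(o, f) = (o + f) + f*o = (f + o) + f*o = f + o + f*o)
l(J, K) = 48 (l(J, K) = -4*(-12) = 48)
(l(-147, -12) + sqrt(-463 + s(-99))) + F(-79, -23) = (48 + sqrt(-463 - 99)) + (-23 - 79 - 23*(-79)) = (48 + sqrt(-562)) + (-23 - 79 + 1817) = (48 + I*sqrt(562)) + 1715 = 1763 + I*sqrt(562)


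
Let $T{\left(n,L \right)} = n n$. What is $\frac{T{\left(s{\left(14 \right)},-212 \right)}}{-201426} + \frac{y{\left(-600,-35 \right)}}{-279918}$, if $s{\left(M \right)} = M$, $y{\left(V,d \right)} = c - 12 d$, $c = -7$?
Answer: $- \frac{23008811}{9397127178} \approx -0.0024485$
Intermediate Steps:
$y{\left(V,d \right)} = -7 - 12 d$
$T{\left(n,L \right)} = n^{2}$
$\frac{T{\left(s{\left(14 \right)},-212 \right)}}{-201426} + \frac{y{\left(-600,-35 \right)}}{-279918} = \frac{14^{2}}{-201426} + \frac{-7 - -420}{-279918} = 196 \left(- \frac{1}{201426}\right) + \left(-7 + 420\right) \left(- \frac{1}{279918}\right) = - \frac{98}{100713} + 413 \left(- \frac{1}{279918}\right) = - \frac{98}{100713} - \frac{413}{279918} = - \frac{23008811}{9397127178}$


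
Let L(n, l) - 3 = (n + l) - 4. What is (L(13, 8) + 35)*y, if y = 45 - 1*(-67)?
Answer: 6160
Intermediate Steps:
L(n, l) = -1 + l + n (L(n, l) = 3 + ((n + l) - 4) = 3 + ((l + n) - 4) = 3 + (-4 + l + n) = -1 + l + n)
y = 112 (y = 45 + 67 = 112)
(L(13, 8) + 35)*y = ((-1 + 8 + 13) + 35)*112 = (20 + 35)*112 = 55*112 = 6160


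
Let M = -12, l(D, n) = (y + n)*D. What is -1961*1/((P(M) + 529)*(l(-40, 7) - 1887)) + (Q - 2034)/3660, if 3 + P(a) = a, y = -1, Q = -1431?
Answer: -126034367/133379916 ≈ -0.94493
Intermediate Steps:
l(D, n) = D*(-1 + n) (l(D, n) = (-1 + n)*D = D*(-1 + n))
P(a) = -3 + a
-1961*1/((P(M) + 529)*(l(-40, 7) - 1887)) + (Q - 2034)/3660 = -1961*1/((-40*(-1 + 7) - 1887)*((-3 - 12) + 529)) + (-1431 - 2034)/3660 = -1961*1/((-15 + 529)*(-40*6 - 1887)) - 3465*1/3660 = -1961*1/(514*(-240 - 1887)) - 231/244 = -1961/((-2127*514)) - 231/244 = -1961/(-1093278) - 231/244 = -1961*(-1/1093278) - 231/244 = 1961/1093278 - 231/244 = -126034367/133379916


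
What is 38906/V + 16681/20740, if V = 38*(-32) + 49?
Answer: -787443713/24203580 ≈ -32.534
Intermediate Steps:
V = -1167 (V = -1216 + 49 = -1167)
38906/V + 16681/20740 = 38906/(-1167) + 16681/20740 = 38906*(-1/1167) + 16681*(1/20740) = -38906/1167 + 16681/20740 = -787443713/24203580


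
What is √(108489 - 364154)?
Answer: I*√255665 ≈ 505.63*I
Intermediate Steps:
√(108489 - 364154) = √(-255665) = I*√255665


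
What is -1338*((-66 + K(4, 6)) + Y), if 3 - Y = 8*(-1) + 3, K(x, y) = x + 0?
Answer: 72252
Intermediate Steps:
K(x, y) = x
Y = 8 (Y = 3 - (8*(-1) + 3) = 3 - (-8 + 3) = 3 - 1*(-5) = 3 + 5 = 8)
-1338*((-66 + K(4, 6)) + Y) = -1338*((-66 + 4) + 8) = -1338*(-62 + 8) = -1338*(-54) = 72252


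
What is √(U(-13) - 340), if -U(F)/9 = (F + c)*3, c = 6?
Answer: I*√151 ≈ 12.288*I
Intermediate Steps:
U(F) = -162 - 27*F (U(F) = -9*(F + 6)*3 = -9*(6 + F)*3 = -9*(18 + 3*F) = -162 - 27*F)
√(U(-13) - 340) = √((-162 - 27*(-13)) - 340) = √((-162 + 351) - 340) = √(189 - 340) = √(-151) = I*√151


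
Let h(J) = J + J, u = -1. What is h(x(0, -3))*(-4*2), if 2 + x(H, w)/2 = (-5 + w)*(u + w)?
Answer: -960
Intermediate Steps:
x(H, w) = -4 + 2*(-1 + w)*(-5 + w) (x(H, w) = -4 + 2*((-5 + w)*(-1 + w)) = -4 + 2*((-1 + w)*(-5 + w)) = -4 + 2*(-1 + w)*(-5 + w))
h(J) = 2*J
h(x(0, -3))*(-4*2) = (2*(6 - 12*(-3) + 2*(-3)²))*(-4*2) = (2*(6 + 36 + 2*9))*(-8) = (2*(6 + 36 + 18))*(-8) = (2*60)*(-8) = 120*(-8) = -960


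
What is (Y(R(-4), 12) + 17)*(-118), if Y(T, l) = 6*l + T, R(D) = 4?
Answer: -10974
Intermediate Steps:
Y(T, l) = T + 6*l
(Y(R(-4), 12) + 17)*(-118) = ((4 + 6*12) + 17)*(-118) = ((4 + 72) + 17)*(-118) = (76 + 17)*(-118) = 93*(-118) = -10974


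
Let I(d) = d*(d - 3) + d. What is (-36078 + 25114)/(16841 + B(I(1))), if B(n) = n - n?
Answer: -10964/16841 ≈ -0.65103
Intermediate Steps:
I(d) = d + d*(-3 + d) (I(d) = d*(-3 + d) + d = d + d*(-3 + d))
B(n) = 0
(-36078 + 25114)/(16841 + B(I(1))) = (-36078 + 25114)/(16841 + 0) = -10964/16841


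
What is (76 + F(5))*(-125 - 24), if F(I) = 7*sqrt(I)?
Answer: -11324 - 1043*sqrt(5) ≈ -13656.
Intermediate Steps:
(76 + F(5))*(-125 - 24) = (76 + 7*sqrt(5))*(-125 - 24) = (76 + 7*sqrt(5))*(-149) = -11324 - 1043*sqrt(5)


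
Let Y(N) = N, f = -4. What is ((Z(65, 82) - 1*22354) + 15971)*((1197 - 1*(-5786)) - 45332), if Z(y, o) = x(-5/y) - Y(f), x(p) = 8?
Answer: 244321479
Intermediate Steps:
Z(y, o) = 12 (Z(y, o) = 8 - 1*(-4) = 8 + 4 = 12)
((Z(65, 82) - 1*22354) + 15971)*((1197 - 1*(-5786)) - 45332) = ((12 - 1*22354) + 15971)*((1197 - 1*(-5786)) - 45332) = ((12 - 22354) + 15971)*((1197 + 5786) - 45332) = (-22342 + 15971)*(6983 - 45332) = -6371*(-38349) = 244321479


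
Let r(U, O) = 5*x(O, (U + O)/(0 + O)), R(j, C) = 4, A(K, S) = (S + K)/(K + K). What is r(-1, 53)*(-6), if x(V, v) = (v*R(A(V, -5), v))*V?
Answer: -6240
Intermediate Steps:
A(K, S) = (K + S)/(2*K) (A(K, S) = (K + S)/((2*K)) = (K + S)*(1/(2*K)) = (K + S)/(2*K))
x(V, v) = 4*V*v (x(V, v) = (v*4)*V = (4*v)*V = 4*V*v)
r(U, O) = 20*O + 20*U (r(U, O) = 5*(4*O*((U + O)/(0 + O))) = 5*(4*O*((O + U)/O)) = 5*(4*O + 4*U) = 20*O + 20*U)
r(-1, 53)*(-6) = (20*53 + 20*(-1))*(-6) = (1060 - 20)*(-6) = 1040*(-6) = -6240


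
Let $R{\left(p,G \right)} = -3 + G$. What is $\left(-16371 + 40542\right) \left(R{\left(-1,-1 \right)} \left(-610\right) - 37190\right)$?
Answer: $-839942250$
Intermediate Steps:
$\left(-16371 + 40542\right) \left(R{\left(-1,-1 \right)} \left(-610\right) - 37190\right) = \left(-16371 + 40542\right) \left(\left(-3 - 1\right) \left(-610\right) - 37190\right) = 24171 \left(\left(-4\right) \left(-610\right) - 37190\right) = 24171 \left(2440 - 37190\right) = 24171 \left(-34750\right) = -839942250$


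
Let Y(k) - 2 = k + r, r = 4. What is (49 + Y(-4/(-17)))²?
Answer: 881721/289 ≈ 3050.9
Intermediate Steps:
Y(k) = 6 + k (Y(k) = 2 + (k + 4) = 2 + (4 + k) = 6 + k)
(49 + Y(-4/(-17)))² = (49 + (6 - 4/(-17)))² = (49 + (6 - 4*(-1/17)))² = (49 + (6 + 4/17))² = (49 + 106/17)² = (939/17)² = 881721/289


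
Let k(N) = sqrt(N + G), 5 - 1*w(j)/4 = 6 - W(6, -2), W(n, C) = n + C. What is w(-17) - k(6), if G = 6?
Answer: 12 - 2*sqrt(3) ≈ 8.5359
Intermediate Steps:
W(n, C) = C + n
w(j) = 12 (w(j) = 20 - 4*(6 - (-2 + 6)) = 20 - 4*(6 - 1*4) = 20 - 4*(6 - 4) = 20 - 4*2 = 20 - 8 = 12)
k(N) = sqrt(6 + N) (k(N) = sqrt(N + 6) = sqrt(6 + N))
w(-17) - k(6) = 12 - sqrt(6 + 6) = 12 - sqrt(12) = 12 - 2*sqrt(3)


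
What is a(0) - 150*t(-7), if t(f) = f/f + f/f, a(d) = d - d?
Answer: -300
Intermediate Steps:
a(d) = 0
t(f) = 2 (t(f) = 1 + 1 = 2)
a(0) - 150*t(-7) = 0 - 150*2 = 0 - 300 = -300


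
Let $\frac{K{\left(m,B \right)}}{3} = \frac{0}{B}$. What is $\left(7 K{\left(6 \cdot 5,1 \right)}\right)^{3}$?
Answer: $0$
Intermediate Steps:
$K{\left(m,B \right)} = 0$ ($K{\left(m,B \right)} = 3 \frac{0}{B} = 3 \cdot 0 = 0$)
$\left(7 K{\left(6 \cdot 5,1 \right)}\right)^{3} = \left(7 \cdot 0\right)^{3} = 0^{3} = 0$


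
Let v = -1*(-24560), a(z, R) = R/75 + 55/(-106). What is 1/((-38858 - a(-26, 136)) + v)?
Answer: -7950/113679391 ≈ -6.9933e-5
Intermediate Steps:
a(z, R) = -55/106 + R/75 (a(z, R) = R*(1/75) + 55*(-1/106) = R/75 - 55/106 = -55/106 + R/75)
v = 24560
1/((-38858 - a(-26, 136)) + v) = 1/((-38858 - (-55/106 + (1/75)*136)) + 24560) = 1/((-38858 - (-55/106 + 136/75)) + 24560) = 1/((-38858 - 1*10291/7950) + 24560) = 1/((-38858 - 10291/7950) + 24560) = 1/(-308931391/7950 + 24560) = 1/(-113679391/7950) = -7950/113679391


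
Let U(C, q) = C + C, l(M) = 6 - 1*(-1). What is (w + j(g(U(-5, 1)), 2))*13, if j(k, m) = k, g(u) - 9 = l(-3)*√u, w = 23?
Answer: 416 + 91*I*√10 ≈ 416.0 + 287.77*I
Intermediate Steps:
l(M) = 7 (l(M) = 6 + 1 = 7)
U(C, q) = 2*C
g(u) = 9 + 7*√u
(w + j(g(U(-5, 1)), 2))*13 = (23 + (9 + 7*√(2*(-5))))*13 = (23 + (9 + 7*√(-10)))*13 = (23 + (9 + 7*(I*√10)))*13 = (23 + (9 + 7*I*√10))*13 = (32 + 7*I*√10)*13 = 416 + 91*I*√10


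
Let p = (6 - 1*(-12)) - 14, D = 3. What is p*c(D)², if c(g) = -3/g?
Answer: 4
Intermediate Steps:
p = 4 (p = (6 + 12) - 14 = 18 - 14 = 4)
p*c(D)² = 4*(-3/3)² = 4*(-3*⅓)² = 4*(-1)² = 4*1 = 4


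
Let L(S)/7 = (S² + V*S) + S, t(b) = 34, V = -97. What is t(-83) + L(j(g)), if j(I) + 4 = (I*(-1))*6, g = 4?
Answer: 24338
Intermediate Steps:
j(I) = -4 - 6*I (j(I) = -4 + (I*(-1))*6 = -4 - I*6 = -4 - 6*I)
L(S) = -672*S + 7*S² (L(S) = 7*((S² - 97*S) + S) = 7*(S² - 96*S) = -672*S + 7*S²)
t(-83) + L(j(g)) = 34 + 7*(-4 - 6*4)*(-96 + (-4 - 6*4)) = 34 + 7*(-4 - 24)*(-96 + (-4 - 24)) = 34 + 7*(-28)*(-96 - 28) = 34 + 7*(-28)*(-124) = 34 + 24304 = 24338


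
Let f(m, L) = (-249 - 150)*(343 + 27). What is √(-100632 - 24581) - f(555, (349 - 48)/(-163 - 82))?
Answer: 147630 + I*√125213 ≈ 1.4763e+5 + 353.85*I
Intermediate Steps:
f(m, L) = -147630 (f(m, L) = -399*370 = -147630)
√(-100632 - 24581) - f(555, (349 - 48)/(-163 - 82)) = √(-100632 - 24581) - 1*(-147630) = √(-125213) + 147630 = I*√125213 + 147630 = 147630 + I*√125213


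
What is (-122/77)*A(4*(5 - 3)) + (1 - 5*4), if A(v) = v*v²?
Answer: -63927/77 ≈ -830.22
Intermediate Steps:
A(v) = v³
(-122/77)*A(4*(5 - 3)) + (1 - 5*4) = (-122/77)*(4*(5 - 3))³ + (1 - 5*4) = (-122*1/77)*(4*2)³ + (1 - 20) = -122/77*8³ - 19 = -122/77*512 - 19 = -62464/77 - 19 = -63927/77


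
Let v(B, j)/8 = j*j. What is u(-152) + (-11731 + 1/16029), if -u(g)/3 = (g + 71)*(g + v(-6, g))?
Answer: 719149243762/16029 ≈ 4.4866e+7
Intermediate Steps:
v(B, j) = 8*j² (v(B, j) = 8*(j*j) = 8*j²)
u(g) = -3*(71 + g)*(g + 8*g²) (u(g) = -3*(g + 71)*(g + 8*g²) = -3*(71 + g)*(g + 8*g²))
u(-152) + (-11731 + 1/16029) = 3*(-152)*(-71 - 569*(-152) - 8*(-152)²) + (-11731 + 1/16029) = 3*(-152)*(-71 + 86488 - 8*23104) + (-11731 + 1/16029) = 3*(-152)*(-71 + 86488 - 184832) - 188036198/16029 = 3*(-152)*(-98415) - 188036198/16029 = 44877240 - 188036198/16029 = 719149243762/16029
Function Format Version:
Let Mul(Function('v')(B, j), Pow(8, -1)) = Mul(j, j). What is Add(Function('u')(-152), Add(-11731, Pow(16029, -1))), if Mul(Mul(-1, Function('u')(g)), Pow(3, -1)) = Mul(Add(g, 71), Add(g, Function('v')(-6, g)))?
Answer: Rational(719149243762, 16029) ≈ 4.4866e+7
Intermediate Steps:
Function('v')(B, j) = Mul(8, Pow(j, 2)) (Function('v')(B, j) = Mul(8, Mul(j, j)) = Mul(8, Pow(j, 2)))
Function('u')(g) = Mul(-3, Add(71, g), Add(g, Mul(8, Pow(g, 2)))) (Function('u')(g) = Mul(-3, Mul(Add(g, 71), Add(g, Mul(8, Pow(g, 2))))) = Mul(-3, Mul(Add(71, g), Add(g, Mul(8, Pow(g, 2))))) = Mul(-3, Add(71, g), Add(g, Mul(8, Pow(g, 2)))))
Add(Function('u')(-152), Add(-11731, Pow(16029, -1))) = Add(Mul(3, -152, Add(-71, Mul(-569, -152), Mul(-8, Pow(-152, 2)))), Add(-11731, Pow(16029, -1))) = Add(Mul(3, -152, Add(-71, 86488, Mul(-8, 23104))), Add(-11731, Rational(1, 16029))) = Add(Mul(3, -152, Add(-71, 86488, -184832)), Rational(-188036198, 16029)) = Add(Mul(3, -152, -98415), Rational(-188036198, 16029)) = Add(44877240, Rational(-188036198, 16029)) = Rational(719149243762, 16029)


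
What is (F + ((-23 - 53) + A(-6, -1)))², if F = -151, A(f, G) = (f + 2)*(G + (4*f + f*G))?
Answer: 22801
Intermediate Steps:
A(f, G) = (2 + f)*(G + 4*f + G*f) (A(f, G) = (2 + f)*(G + (4*f + G*f)) = (2 + f)*(G + 4*f + G*f))
(F + ((-23 - 53) + A(-6, -1)))² = (-151 + ((-23 - 53) + (2*(-1) + 4*(-6)² + 8*(-6) - 1*(-6)² + 3*(-1)*(-6))))² = (-151 + (-76 + (-2 + 4*36 - 48 - 1*36 + 18)))² = (-151 + (-76 + (-2 + 144 - 48 - 36 + 18)))² = (-151 + (-76 + 76))² = (-151 + 0)² = (-151)² = 22801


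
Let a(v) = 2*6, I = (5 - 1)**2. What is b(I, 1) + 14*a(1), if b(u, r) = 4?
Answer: 172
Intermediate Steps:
I = 16 (I = 4**2 = 16)
a(v) = 12
b(I, 1) + 14*a(1) = 4 + 14*12 = 4 + 168 = 172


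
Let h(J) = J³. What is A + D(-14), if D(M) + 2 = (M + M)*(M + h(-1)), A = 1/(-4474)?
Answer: 1870131/4474 ≈ 418.00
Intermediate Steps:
A = -1/4474 ≈ -0.00022351
D(M) = -2 + 2*M*(-1 + M) (D(M) = -2 + (M + M)*(M + (-1)³) = -2 + (2*M)*(M - 1) = -2 + (2*M)*(-1 + M) = -2 + 2*M*(-1 + M))
A + D(-14) = -1/4474 + (-2 - 2*(-14) + 2*(-14)²) = -1/4474 + (-2 + 28 + 2*196) = -1/4474 + (-2 + 28 + 392) = -1/4474 + 418 = 1870131/4474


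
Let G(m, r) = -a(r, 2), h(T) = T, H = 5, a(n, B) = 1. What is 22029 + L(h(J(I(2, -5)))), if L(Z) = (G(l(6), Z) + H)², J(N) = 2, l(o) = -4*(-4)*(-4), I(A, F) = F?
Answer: 22045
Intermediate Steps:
l(o) = -64 (l(o) = 16*(-4) = -64)
G(m, r) = -1 (G(m, r) = -1*1 = -1)
L(Z) = 16 (L(Z) = (-1 + 5)² = 4² = 16)
22029 + L(h(J(I(2, -5)))) = 22029 + 16 = 22045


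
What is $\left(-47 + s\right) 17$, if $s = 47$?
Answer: $0$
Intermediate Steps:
$\left(-47 + s\right) 17 = \left(-47 + 47\right) 17 = 0 \cdot 17 = 0$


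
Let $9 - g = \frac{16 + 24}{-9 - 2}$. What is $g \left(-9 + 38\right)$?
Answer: $\frac{4031}{11} \approx 366.45$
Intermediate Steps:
$g = \frac{139}{11}$ ($g = 9 - \frac{16 + 24}{-9 - 2} = 9 - \frac{40}{-11} = 9 - 40 \left(- \frac{1}{11}\right) = 9 - - \frac{40}{11} = 9 + \frac{40}{11} = \frac{139}{11} \approx 12.636$)
$g \left(-9 + 38\right) = \frac{139 \left(-9 + 38\right)}{11} = \frac{139}{11} \cdot 29 = \frac{4031}{11}$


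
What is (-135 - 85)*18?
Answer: -3960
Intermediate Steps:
(-135 - 85)*18 = -220*18 = -3960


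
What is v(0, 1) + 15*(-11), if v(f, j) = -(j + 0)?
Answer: -166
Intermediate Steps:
v(f, j) = -j
v(0, 1) + 15*(-11) = -1*1 + 15*(-11) = -1 - 165 = -166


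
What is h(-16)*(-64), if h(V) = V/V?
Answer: -64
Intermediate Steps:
h(V) = 1
h(-16)*(-64) = 1*(-64) = -64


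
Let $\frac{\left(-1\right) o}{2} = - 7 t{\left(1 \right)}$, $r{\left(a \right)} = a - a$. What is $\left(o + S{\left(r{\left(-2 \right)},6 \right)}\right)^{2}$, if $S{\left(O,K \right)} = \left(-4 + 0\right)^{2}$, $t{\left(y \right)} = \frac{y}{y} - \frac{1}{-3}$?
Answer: $\frac{10816}{9} \approx 1201.8$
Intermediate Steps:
$t{\left(y \right)} = \frac{4}{3}$ ($t{\left(y \right)} = 1 - - \frac{1}{3} = 1 + \frac{1}{3} = \frac{4}{3}$)
$r{\left(a \right)} = 0$
$S{\left(O,K \right)} = 16$ ($S{\left(O,K \right)} = \left(-4\right)^{2} = 16$)
$o = \frac{56}{3}$ ($o = - 2 \left(\left(-7\right) \frac{4}{3}\right) = \left(-2\right) \left(- \frac{28}{3}\right) = \frac{56}{3} \approx 18.667$)
$\left(o + S{\left(r{\left(-2 \right)},6 \right)}\right)^{2} = \left(\frac{56}{3} + 16\right)^{2} = \left(\frac{104}{3}\right)^{2} = \frac{10816}{9}$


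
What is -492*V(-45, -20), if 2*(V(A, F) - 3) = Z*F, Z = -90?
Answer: -444276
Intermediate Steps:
V(A, F) = 3 - 45*F (V(A, F) = 3 + (-90*F)/2 = 3 - 45*F)
-492*V(-45, -20) = -492*(3 - 45*(-20)) = -492*(3 + 900) = -492*903 = -444276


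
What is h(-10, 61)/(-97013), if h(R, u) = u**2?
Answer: -3721/97013 ≈ -0.038356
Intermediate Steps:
h(-10, 61)/(-97013) = 61**2/(-97013) = 3721*(-1/97013) = -3721/97013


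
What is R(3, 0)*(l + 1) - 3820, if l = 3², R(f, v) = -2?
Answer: -3840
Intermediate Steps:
l = 9
R(3, 0)*(l + 1) - 3820 = -2*(9 + 1) - 3820 = -2*10 - 3820 = -20 - 3820 = -3840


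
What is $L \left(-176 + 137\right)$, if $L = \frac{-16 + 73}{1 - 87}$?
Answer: $\frac{2223}{86} \approx 25.849$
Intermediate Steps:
$L = - \frac{57}{86}$ ($L = \frac{57}{-86} = 57 \left(- \frac{1}{86}\right) = - \frac{57}{86} \approx -0.66279$)
$L \left(-176 + 137\right) = - \frac{57 \left(-176 + 137\right)}{86} = \left(- \frac{57}{86}\right) \left(-39\right) = \frac{2223}{86}$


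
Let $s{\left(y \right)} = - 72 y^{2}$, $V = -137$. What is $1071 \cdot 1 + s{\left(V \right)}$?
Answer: $-1350297$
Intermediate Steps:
$1071 \cdot 1 + s{\left(V \right)} = 1071 \cdot 1 - 72 \left(-137\right)^{2} = 1071 - 1351368 = -1350297$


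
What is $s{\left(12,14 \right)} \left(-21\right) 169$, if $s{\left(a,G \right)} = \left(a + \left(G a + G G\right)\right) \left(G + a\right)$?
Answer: $-34695024$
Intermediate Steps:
$s{\left(a,G \right)} = \left(G + a\right) \left(a + G^{2} + G a\right)$ ($s{\left(a,G \right)} = \left(a + \left(G a + G^{2}\right)\right) \left(G + a\right) = \left(a + \left(G^{2} + G a\right)\right) \left(G + a\right) = \left(a + G^{2} + G a\right) \left(G + a\right) = \left(G + a\right) \left(a + G^{2} + G a\right)$)
$s{\left(12,14 \right)} \left(-21\right) 169 = \left(14^{3} + 12^{2} + 14 \cdot 12 + 14 \cdot 12^{2} + 2 \cdot 12 \cdot 14^{2}\right) \left(-21\right) 169 = \left(2744 + 144 + 168 + 14 \cdot 144 + 2 \cdot 12 \cdot 196\right) \left(-21\right) 169 = \left(2744 + 144 + 168 + 2016 + 4704\right) \left(-21\right) 169 = 9776 \left(-21\right) 169 = \left(-205296\right) 169 = -34695024$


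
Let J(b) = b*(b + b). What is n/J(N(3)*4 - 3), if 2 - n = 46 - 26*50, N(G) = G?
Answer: 628/81 ≈ 7.7531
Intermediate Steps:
J(b) = 2*b² (J(b) = b*(2*b) = 2*b²)
n = 1256 (n = 2 - (46 - 26*50) = 2 - (46 - 1300) = 2 - 1*(-1254) = 2 + 1254 = 1256)
n/J(N(3)*4 - 3) = 1256/((2*(3*4 - 3)²)) = 1256/((2*(12 - 3)²)) = 1256/((2*9²)) = 1256/((2*81)) = 1256/162 = 1256*(1/162) = 628/81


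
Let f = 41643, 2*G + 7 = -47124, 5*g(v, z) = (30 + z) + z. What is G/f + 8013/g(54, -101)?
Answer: -238925723/1023228 ≈ -233.50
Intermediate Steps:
g(v, z) = 6 + 2*z/5 (g(v, z) = ((30 + z) + z)/5 = (30 + 2*z)/5 = 6 + 2*z/5)
G = -47131/2 (G = -7/2 + (½)*(-47124) = -7/2 - 23562 = -47131/2 ≈ -23566.)
G/f + 8013/g(54, -101) = -47131/2/41643 + 8013/(6 + (⅖)*(-101)) = -47131/2*1/41643 + 8013/(6 - 202/5) = -6733/11898 + 8013/(-172/5) = -6733/11898 + 8013*(-5/172) = -6733/11898 - 40065/172 = -238925723/1023228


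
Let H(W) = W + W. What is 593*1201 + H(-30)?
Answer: 712133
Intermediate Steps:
H(W) = 2*W
593*1201 + H(-30) = 593*1201 + 2*(-30) = 712193 - 60 = 712133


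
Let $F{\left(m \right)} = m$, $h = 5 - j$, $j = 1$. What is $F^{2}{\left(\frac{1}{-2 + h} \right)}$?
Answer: $\frac{1}{4} \approx 0.25$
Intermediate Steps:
$h = 4$ ($h = 5 - 1 = 4$)
$F^{2}{\left(\frac{1}{-2 + h} \right)} = \left(\frac{1}{-2 + 4}\right)^{2} = \left(\frac{1}{2}\right)^{2} = \frac{1}{4}$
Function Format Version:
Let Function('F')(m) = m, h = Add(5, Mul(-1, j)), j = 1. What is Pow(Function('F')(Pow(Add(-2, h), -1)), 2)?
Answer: Rational(1, 4) ≈ 0.25000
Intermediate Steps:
h = 4 (h = Add(5, Mul(-1, 1)) = Add(5, -1) = 4)
Pow(Function('F')(Pow(Add(-2, h), -1)), 2) = Pow(Pow(Add(-2, 4), -1), 2) = Pow(Pow(2, -1), 2) = Pow(Rational(1, 2), 2) = Rational(1, 4)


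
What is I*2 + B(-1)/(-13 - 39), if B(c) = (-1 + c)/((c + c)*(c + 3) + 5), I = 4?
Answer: 209/26 ≈ 8.0385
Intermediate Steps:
B(c) = (-1 + c)/(5 + 2*c*(3 + c)) (B(c) = (-1 + c)/((2*c)*(3 + c) + 5) = (-1 + c)/(2*c*(3 + c) + 5) = (-1 + c)/(5 + 2*c*(3 + c)))
I*2 + B(-1)/(-13 - 39) = 4*2 + ((-1 - 1)/(5 + 2*(-1)² + 6*(-1)))/(-13 - 39) = 8 + (-2/(5 + 2*1 - 6))/(-52) = 8 + (-2/(5 + 2 - 6))*(-1/52) = 8 + (-2/1)*(-1/52) = 8 + (1*(-2))*(-1/52) = 8 - 2*(-1/52) = 8 + 1/26 = 209/26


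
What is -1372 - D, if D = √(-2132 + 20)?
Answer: -1372 - 8*I*√33 ≈ -1372.0 - 45.956*I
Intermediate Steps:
D = 8*I*√33 (D = √(-2112) = 8*I*√33 ≈ 45.956*I)
-1372 - D = -1372 - 8*I*√33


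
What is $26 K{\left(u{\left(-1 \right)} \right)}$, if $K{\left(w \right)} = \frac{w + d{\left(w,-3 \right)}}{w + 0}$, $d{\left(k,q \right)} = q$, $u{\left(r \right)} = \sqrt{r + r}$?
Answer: $26 + 39 i \sqrt{2} \approx 26.0 + 55.154 i$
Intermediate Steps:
$u{\left(r \right)} = \sqrt{2} \sqrt{r}$ ($u{\left(r \right)} = \sqrt{2 r} = \sqrt{2} \sqrt{r}$)
$K{\left(w \right)} = \frac{-3 + w}{w}$ ($K{\left(w \right)} = \frac{w - 3}{w + 0} = \frac{-3 + w}{w}$)
$26 K{\left(u{\left(-1 \right)} \right)} = 26 \frac{-3 + \sqrt{2} \sqrt{-1}}{\sqrt{2} \sqrt{-1}} = 26 \frac{-3 + \sqrt{2} i}{\sqrt{2} i} = 26 \frac{-3 + i \sqrt{2}}{i \sqrt{2}} = 26 - \frac{i \sqrt{2}}{2} \left(-3 + i \sqrt{2}\right) = 26 \left(- \frac{i \sqrt{2} \left(-3 + i \sqrt{2}\right)}{2}\right) = - 13 i \sqrt{2} \left(-3 + i \sqrt{2}\right)$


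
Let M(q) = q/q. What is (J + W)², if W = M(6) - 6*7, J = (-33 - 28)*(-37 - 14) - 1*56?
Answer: 9084196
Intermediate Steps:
M(q) = 1
J = 3055 (J = -61*(-51) - 56 = 3111 - 56 = 3055)
W = -41 (W = 1 - 6*7 = 1 - 1*42 = 1 - 42 = -41)
(J + W)² = (3055 - 41)² = 3014² = 9084196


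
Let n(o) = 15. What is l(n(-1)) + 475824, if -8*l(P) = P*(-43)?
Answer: 3807237/8 ≈ 4.7590e+5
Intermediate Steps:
l(P) = 43*P/8 (l(P) = -P*(-43)/8 = -(-43)*P/8 = 43*P/8)
l(n(-1)) + 475824 = (43/8)*15 + 475824 = 645/8 + 475824 = 3807237/8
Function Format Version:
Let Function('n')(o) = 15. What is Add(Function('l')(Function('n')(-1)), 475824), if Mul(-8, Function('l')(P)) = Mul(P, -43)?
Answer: Rational(3807237, 8) ≈ 4.7590e+5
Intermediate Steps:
Function('l')(P) = Mul(Rational(43, 8), P) (Function('l')(P) = Mul(Rational(-1, 8), Mul(P, -43)) = Mul(Rational(-1, 8), Mul(-43, P)) = Mul(Rational(43, 8), P))
Add(Function('l')(Function('n')(-1)), 475824) = Add(Mul(Rational(43, 8), 15), 475824) = Add(Rational(645, 8), 475824) = Rational(3807237, 8)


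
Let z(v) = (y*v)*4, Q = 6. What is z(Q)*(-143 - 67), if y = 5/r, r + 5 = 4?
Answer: 25200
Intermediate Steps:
r = -1 (r = -5 + 4 = -1)
y = -5 (y = 5/(-1) = 5*(-1) = -5)
z(v) = -20*v (z(v) = -5*v*4 = -20*v)
z(Q)*(-143 - 67) = (-20*6)*(-143 - 67) = -120*(-210) = 25200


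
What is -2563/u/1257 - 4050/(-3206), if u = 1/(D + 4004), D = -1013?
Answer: -4095315058/671657 ≈ -6097.3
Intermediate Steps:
u = 1/2991 (u = 1/(-1013 + 4004) = 1/2991 ≈ 0.00033434)
-2563/u/1257 - 4050/(-3206) = -2563/1/2991/1257 - 4050/(-3206) = -2563*2991*(1/1257) - 4050*(-1/3206) = -7665933*1/1257 + 2025/1603 = -2555311/419 + 2025/1603 = -4095315058/671657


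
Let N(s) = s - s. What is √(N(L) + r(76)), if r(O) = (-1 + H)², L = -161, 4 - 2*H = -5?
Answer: 7/2 ≈ 3.5000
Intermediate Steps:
H = 9/2 (H = 2 - ½*(-5) = 2 + 5/2 = 9/2 ≈ 4.5000)
r(O) = 49/4 (r(O) = (-1 + 9/2)² = (7/2)² = 49/4)
N(s) = 0
√(N(L) + r(76)) = √(0 + 49/4) = √(49/4) = 7/2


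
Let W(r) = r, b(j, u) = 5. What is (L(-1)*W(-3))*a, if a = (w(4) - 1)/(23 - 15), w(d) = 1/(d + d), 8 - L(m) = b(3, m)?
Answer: 63/64 ≈ 0.98438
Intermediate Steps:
L(m) = 3 (L(m) = 8 - 1*5 = 8 - 5 = 3)
w(d) = 1/(2*d)
a = -7/64 (a = ((½)/4 - 1)/(23 - 15) = ((½)*(¼) - 1)/8 = (⅛ - 1)*(⅛) = -7/8*⅛ = -7/64 ≈ -0.10938)
(L(-1)*W(-3))*a = (3*(-3))*(-7/64) = -9*(-7/64) = 63/64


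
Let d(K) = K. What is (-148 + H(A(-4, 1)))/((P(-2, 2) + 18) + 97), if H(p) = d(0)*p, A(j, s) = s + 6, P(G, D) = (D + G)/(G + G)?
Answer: -148/115 ≈ -1.2870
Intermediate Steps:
P(G, D) = (D + G)/(2*G) (P(G, D) = (D + G)/((2*G)) = (D + G)*(1/(2*G)) = (D + G)/(2*G))
A(j, s) = 6 + s
H(p) = 0 (H(p) = 0*p = 0)
(-148 + H(A(-4, 1)))/((P(-2, 2) + 18) + 97) = (-148 + 0)/(((1/2)*(2 - 2)/(-2) + 18) + 97) = -148/(((1/2)*(-1/2)*0 + 18) + 97) = -148/((0 + 18) + 97) = -148/(18 + 97) = -148/115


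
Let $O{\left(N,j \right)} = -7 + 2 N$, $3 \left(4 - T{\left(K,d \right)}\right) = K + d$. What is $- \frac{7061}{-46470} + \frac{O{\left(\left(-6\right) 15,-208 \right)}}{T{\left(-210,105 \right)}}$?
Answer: $- \frac{2804837}{604110} \approx -4.6429$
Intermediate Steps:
$T{\left(K,d \right)} = 4 - \frac{K}{3} - \frac{d}{3}$ ($T{\left(K,d \right)} = 4 - \frac{K + d}{3} = 4 - \left(\frac{K}{3} + \frac{d}{3}\right) = 4 - \frac{K}{3} - \frac{d}{3}$)
$- \frac{7061}{-46470} + \frac{O{\left(\left(-6\right) 15,-208 \right)}}{T{\left(-210,105 \right)}} = - \frac{7061}{-46470} + \frac{-7 + 2 \left(\left(-6\right) 15\right)}{4 - -70 - 35} = \left(-7061\right) \left(- \frac{1}{46470}\right) + \frac{-7 + 2 \left(-90\right)}{4 + 70 - 35} = \frac{7061}{46470} + \frac{-7 - 180}{39} = \frac{7061}{46470} - \frac{187}{39} = - \frac{2804837}{604110}$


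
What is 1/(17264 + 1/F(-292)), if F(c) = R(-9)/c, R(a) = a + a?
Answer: 9/155522 ≈ 5.7870e-5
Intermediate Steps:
R(a) = 2*a
F(c) = -18/c (F(c) = (2*(-9))/c = -18/c)
1/(17264 + 1/F(-292)) = 1/(17264 + 1/(-18/(-292))) = 1/(17264 + 1/(-18*(-1/292))) = 1/(17264 + 1/(9/146)) = 1/(17264 + 146/9) = 1/(155522/9) = 9/155522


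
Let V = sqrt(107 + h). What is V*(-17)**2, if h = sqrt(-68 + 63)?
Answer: 289*sqrt(107 + I*sqrt(5)) ≈ 2989.6 + 31.235*I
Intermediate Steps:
h = I*sqrt(5) (h = sqrt(-5) = I*sqrt(5) ≈ 2.2361*I)
V = sqrt(107 + I*sqrt(5)) ≈ 10.345 + 0.1081*I
V*(-17)**2 = sqrt(107 + I*sqrt(5))*(-17)**2 = sqrt(107 + I*sqrt(5))*289 = 289*sqrt(107 + I*sqrt(5))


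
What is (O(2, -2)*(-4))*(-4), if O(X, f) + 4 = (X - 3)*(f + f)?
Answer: 0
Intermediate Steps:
O(X, f) = -4 + 2*f*(-3 + X) (O(X, f) = -4 + (X - 3)*(f + f) = -4 + (-3 + X)*(2*f) = -4 + 2*f*(-3 + X))
(O(2, -2)*(-4))*(-4) = ((-4 - 6*(-2) + 2*2*(-2))*(-4))*(-4) = ((-4 + 12 - 8)*(-4))*(-4) = (0*(-4))*(-4) = 0*(-4) = 0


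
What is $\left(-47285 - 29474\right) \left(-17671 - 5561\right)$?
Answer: $1783265088$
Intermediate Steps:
$\left(-47285 - 29474\right) \left(-17671 - 5561\right) = \left(-76759\right) \left(-23232\right) = 1783265088$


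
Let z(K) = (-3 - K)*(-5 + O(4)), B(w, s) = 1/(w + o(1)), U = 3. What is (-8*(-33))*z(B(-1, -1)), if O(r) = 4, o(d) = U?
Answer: 924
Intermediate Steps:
o(d) = 3
B(w, s) = 1/(3 + w) (B(w, s) = 1/(w + 3) = 1/(3 + w))
z(K) = 3 + K (z(K) = (-3 - K)*(-5 + 4) = (-3 - K)*(-1) = 3 + K)
(-8*(-33))*z(B(-1, -1)) = (-8*(-33))*(3 + 1/(3 - 1)) = 264*(3 + 1/2) = 264*(3 + ½) = 264*(7/2) = 924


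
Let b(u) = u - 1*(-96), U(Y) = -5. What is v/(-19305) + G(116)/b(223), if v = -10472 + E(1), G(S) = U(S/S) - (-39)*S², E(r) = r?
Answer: 921290804/559845 ≈ 1645.6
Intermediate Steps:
b(u) = 96 + u (b(u) = u + 96 = 96 + u)
G(S) = -5 + 39*S² (G(S) = -5 - (-39)*S² = -5 + 39*S²)
v = -10471 (v = -10472 + 1 = -10471)
v/(-19305) + G(116)/b(223) = -10471/(-19305) + (-5 + 39*116²)/(96 + 223) = -10471*(-1/19305) + (-5 + 39*13456)/319 = 10471/19305 + (-5 + 524784)*(1/319) = 10471/19305 + 524779*(1/319) = 10471/19305 + 524779/319 = 921290804/559845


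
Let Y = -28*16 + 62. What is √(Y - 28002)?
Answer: 2*I*√7097 ≈ 168.49*I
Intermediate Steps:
Y = -386 (Y = -448 + 62 = -386)
√(Y - 28002) = √(-386 - 28002) = √(-28388) = 2*I*√7097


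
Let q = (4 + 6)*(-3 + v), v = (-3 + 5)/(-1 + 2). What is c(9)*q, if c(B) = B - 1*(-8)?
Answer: -170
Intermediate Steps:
c(B) = 8 + B (c(B) = B + 8 = 8 + B)
v = 2 (v = 2/1 = 2*1 = 2)
q = -10 (q = (4 + 6)*(-3 + 2) = 10*(-1) = -10)
c(9)*q = (8 + 9)*(-10) = 17*(-10) = -170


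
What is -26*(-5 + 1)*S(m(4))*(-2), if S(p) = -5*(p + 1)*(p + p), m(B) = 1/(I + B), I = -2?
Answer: 1560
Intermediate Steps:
m(B) = 1/(-2 + B)
S(p) = -10*p*(1 + p) (S(p) = -5*(1 + p)*2*p = -10*p*(1 + p))
-26*(-5 + 1)*S(m(4))*(-2) = -26*(-5 + 1)*(-10*(1 + 1/(-2 + 4))/(-2 + 4))*(-2) = -26*(-(-40)*(1 + 1/2)/2)*(-2) = -26*(-(-40)*(1 + ½)/2)*(-2) = -26*(-(-40)*3/(2*2))*(-2) = -26*(-4*(-15/2))*(-2) = -780*(-2) = -26*(-60) = 1560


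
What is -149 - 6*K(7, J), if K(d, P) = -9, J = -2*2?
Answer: -95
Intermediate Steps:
J = -4
-149 - 6*K(7, J) = -149 - 6*(-9) = -149 + 54 = -95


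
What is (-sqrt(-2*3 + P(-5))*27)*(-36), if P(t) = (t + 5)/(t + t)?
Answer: 972*I*sqrt(6) ≈ 2380.9*I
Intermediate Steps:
P(t) = (5 + t)/(2*t) (P(t) = (5 + t)/((2*t)) = (5 + t)*(1/(2*t)) = (5 + t)/(2*t))
(-sqrt(-2*3 + P(-5))*27)*(-36) = (-sqrt(-2*3 + (1/2)*(5 - 5)/(-5))*27)*(-36) = (-sqrt(-6 + (1/2)*(-1/5)*0)*27)*(-36) = (-sqrt(-6 + 0)*27)*(-36) = (-sqrt(-6)*27)*(-36) = (-I*sqrt(6)*27)*(-36) = -27*I*sqrt(6)*(-36) = 972*I*sqrt(6)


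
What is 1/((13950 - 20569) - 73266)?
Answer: -1/79885 ≈ -1.2518e-5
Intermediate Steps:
1/((13950 - 20569) - 73266) = 1/(-6619 - 73266) = 1/(-79885) = -1/79885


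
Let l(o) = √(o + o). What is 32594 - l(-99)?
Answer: 32594 - 3*I*√22 ≈ 32594.0 - 14.071*I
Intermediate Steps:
l(o) = √2*√o (l(o) = √(2*o) = √2*√o)
32594 - l(-99) = 32594 - √2*√(-99) = 32594 - √2*3*I*√11 = 32594 - 3*I*√22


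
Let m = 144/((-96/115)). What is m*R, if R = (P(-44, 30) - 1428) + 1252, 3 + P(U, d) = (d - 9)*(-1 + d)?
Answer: -74175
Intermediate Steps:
P(U, d) = -3 + (-1 + d)*(-9 + d) (P(U, d) = -3 + (d - 9)*(-1 + d) = -3 + (-9 + d)*(-1 + d) = -3 + (-1 + d)*(-9 + d))
R = 430 (R = ((6 + 30² - 10*30) - 1428) + 1252 = ((6 + 900 - 300) - 1428) + 1252 = (606 - 1428) + 1252 = -822 + 1252 = 430)
m = -345/2 (m = 144/((-96*1/115)) = 144/(-96/115) = 144*(-115/96) = -345/2 ≈ -172.50)
m*R = -345/2*430 = -74175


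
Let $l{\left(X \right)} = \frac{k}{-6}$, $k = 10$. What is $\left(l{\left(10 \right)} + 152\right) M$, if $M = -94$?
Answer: $- \frac{42394}{3} \approx -14131.0$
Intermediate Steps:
$l{\left(X \right)} = - \frac{5}{3}$ ($l{\left(X \right)} = \frac{10}{-6} = 10 \left(- \frac{1}{6}\right) = - \frac{5}{3}$)
$\left(l{\left(10 \right)} + 152\right) M = \left(- \frac{5}{3} + 152\right) \left(-94\right) = \frac{451}{3} \left(-94\right) = - \frac{42394}{3}$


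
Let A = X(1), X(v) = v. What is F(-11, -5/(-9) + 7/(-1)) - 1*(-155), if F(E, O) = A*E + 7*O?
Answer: 890/9 ≈ 98.889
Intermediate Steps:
A = 1
F(E, O) = E + 7*O (F(E, O) = 1*E + 7*O = E + 7*O)
F(-11, -5/(-9) + 7/(-1)) - 1*(-155) = (-11 + 7*(-5/(-9) + 7/(-1))) - 1*(-155) = (-11 + 7*(-5*(-1/9) + 7*(-1))) + 155 = (-11 + 7*(5/9 - 7)) + 155 = (-11 + 7*(-58/9)) + 155 = (-11 - 406/9) + 155 = -505/9 + 155 = 890/9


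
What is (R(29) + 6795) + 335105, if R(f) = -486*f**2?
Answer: -66826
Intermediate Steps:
(R(29) + 6795) + 335105 = (-486*29**2 + 6795) + 335105 = (-486*841 + 6795) + 335105 = (-408726 + 6795) + 335105 = -401931 + 335105 = -66826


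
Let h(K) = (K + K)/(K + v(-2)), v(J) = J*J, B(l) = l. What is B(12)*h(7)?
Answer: 168/11 ≈ 15.273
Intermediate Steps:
v(J) = J**2
h(K) = 2*K/(4 + K) (h(K) = (K + K)/(K + (-2)**2) = (2*K)/(K + 4) = (2*K)/(4 + K) = 2*K/(4 + K))
B(12)*h(7) = 12*(2*7/(4 + 7)) = 12*(2*7/11) = 12*(2*7*(1/11)) = 12*(14/11) = 168/11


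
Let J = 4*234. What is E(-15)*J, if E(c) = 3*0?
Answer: 0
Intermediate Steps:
E(c) = 0
J = 936
E(-15)*J = 0*936 = 0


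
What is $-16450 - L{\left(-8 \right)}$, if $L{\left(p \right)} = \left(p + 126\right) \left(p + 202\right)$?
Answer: $-39342$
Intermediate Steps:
$L{\left(p \right)} = \left(126 + p\right) \left(202 + p\right)$
$-16450 - L{\left(-8 \right)} = -16450 - \left(25452 + \left(-8\right)^{2} + 328 \left(-8\right)\right) = -16450 - \left(25452 + 64 - 2624\right) = -16450 - 22892 = -39342$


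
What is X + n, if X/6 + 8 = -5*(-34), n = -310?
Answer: 662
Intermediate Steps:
X = 972 (X = -48 + 6*(-5*(-34)) = -48 + 6*170 = -48 + 1020 = 972)
X + n = 972 - 310 = 662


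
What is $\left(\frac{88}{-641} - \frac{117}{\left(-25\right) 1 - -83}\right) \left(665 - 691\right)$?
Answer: $\frac{1041313}{18589} \approx 56.018$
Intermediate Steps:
$\left(\frac{88}{-641} - \frac{117}{\left(-25\right) 1 - -83}\right) \left(665 - 691\right) = \left(88 \left(- \frac{1}{641}\right) - \frac{117}{-25 + 83}\right) \left(-26\right) = \left(- \frac{88}{641} - \frac{117}{58}\right) \left(-26\right) = \left(- \frac{80101}{37178}\right) \left(-26\right) = \frac{1041313}{18589}$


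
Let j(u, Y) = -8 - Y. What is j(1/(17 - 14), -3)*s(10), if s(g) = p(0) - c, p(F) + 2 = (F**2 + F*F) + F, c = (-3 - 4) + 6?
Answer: 5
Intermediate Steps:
c = -1 (c = -7 + 6 = -1)
p(F) = -2 + F + 2*F**2 (p(F) = -2 + ((F**2 + F*F) + F) = -2 + ((F**2 + F**2) + F) = -2 + (2*F**2 + F) = -2 + (F + 2*F**2) = -2 + F + 2*F**2)
s(g) = -1 (s(g) = (-2 + 0 + 2*0**2) - 1*(-1) = (-2 + 0 + 2*0) + 1 = (-2 + 0 + 0) + 1 = -2 + 1 = -1)
j(1/(17 - 14), -3)*s(10) = (-8 - 1*(-3))*(-1) = (-8 + 3)*(-1) = -5*(-1) = 5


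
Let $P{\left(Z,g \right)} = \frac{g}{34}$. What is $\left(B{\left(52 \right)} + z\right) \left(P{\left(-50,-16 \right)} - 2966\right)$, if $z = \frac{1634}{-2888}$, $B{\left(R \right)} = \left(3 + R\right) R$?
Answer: $- \frac{5479648155}{646} \approx -8.4824 \cdot 10^{6}$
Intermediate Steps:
$P{\left(Z,g \right)} = \frac{g}{34}$ ($P{\left(Z,g \right)} = g \frac{1}{34} = \frac{g}{34}$)
$B{\left(R \right)} = R \left(3 + R\right)$
$z = - \frac{43}{76}$ ($z = 1634 \left(- \frac{1}{2888}\right) = - \frac{43}{76} \approx -0.56579$)
$\left(B{\left(52 \right)} + z\right) \left(P{\left(-50,-16 \right)} - 2966\right) = \left(52 \left(3 + 52\right) - \frac{43}{76}\right) \left(\frac{1}{34} \left(-16\right) - 2966\right) = \left(52 \cdot 55 - \frac{43}{76}\right) \left(- \frac{8}{17} - 2966\right) = \left(2860 - \frac{43}{76}\right) \left(- \frac{50430}{17}\right) = \frac{217317}{76} \left(- \frac{50430}{17}\right) = - \frac{5479648155}{646}$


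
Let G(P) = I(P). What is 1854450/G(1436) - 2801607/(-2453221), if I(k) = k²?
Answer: 5163279135861/2529388605608 ≈ 2.0413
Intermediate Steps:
G(P) = P²
1854450/G(1436) - 2801607/(-2453221) = 1854450/(1436²) - 2801607/(-2453221) = 1854450/2062096 - 2801607*(-1/2453221) = 1854450*(1/2062096) + 2801607/2453221 = 927225/1031048 + 2801607/2453221 = 5163279135861/2529388605608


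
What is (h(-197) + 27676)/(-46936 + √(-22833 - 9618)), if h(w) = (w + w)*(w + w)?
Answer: -8585157632/2203020547 - 182912*I*√32451/2203020547 ≈ -3.897 - 0.014957*I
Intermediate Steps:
h(w) = 4*w² (h(w) = (2*w)*(2*w) = 4*w²)
(h(-197) + 27676)/(-46936 + √(-22833 - 9618)) = (4*(-197)² + 27676)/(-46936 + √(-22833 - 9618)) = (4*38809 + 27676)/(-46936 + √(-32451)) = (155236 + 27676)/(-46936 + I*√32451) = 182912/(-46936 + I*√32451)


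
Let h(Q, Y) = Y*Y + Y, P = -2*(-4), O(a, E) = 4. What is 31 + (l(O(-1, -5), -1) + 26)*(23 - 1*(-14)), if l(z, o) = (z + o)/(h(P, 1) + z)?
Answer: 2023/2 ≈ 1011.5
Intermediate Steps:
P = 8
h(Q, Y) = Y + Y² (h(Q, Y) = Y² + Y = Y + Y²)
l(z, o) = (o + z)/(2 + z) (l(z, o) = (z + o)/(1*(1 + 1) + z) = (o + z)/(1*2 + z) = (o + z)/(2 + z))
31 + (l(O(-1, -5), -1) + 26)*(23 - 1*(-14)) = 31 + ((-1 + 4)/(2 + 4) + 26)*(23 - 1*(-14)) = 31 + (3/6 + 26)*(23 + 14) = 31 + ((⅙)*3 + 26)*37 = 31 + (½ + 26)*37 = 31 + (53/2)*37 = 31 + 1961/2 = 2023/2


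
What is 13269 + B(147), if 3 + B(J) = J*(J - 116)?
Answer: 17823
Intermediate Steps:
B(J) = -3 + J*(-116 + J) (B(J) = -3 + J*(J - 116) = -3 + J*(-116 + J))
13269 + B(147) = 13269 + (-3 + 147² - 116*147) = 13269 + (-3 + 21609 - 17052) = 13269 + 4554 = 17823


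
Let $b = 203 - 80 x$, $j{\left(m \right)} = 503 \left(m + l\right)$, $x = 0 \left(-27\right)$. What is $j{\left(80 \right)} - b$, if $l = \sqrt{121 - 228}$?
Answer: $40037 + 503 i \sqrt{107} \approx 40037.0 + 5203.1 i$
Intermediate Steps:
$x = 0$
$l = i \sqrt{107}$ ($l = \sqrt{-107} = i \sqrt{107} \approx 10.344 i$)
$j{\left(m \right)} = 503 m + 503 i \sqrt{107}$ ($j{\left(m \right)} = 503 \left(m + i \sqrt{107}\right) = 503 m + 503 i \sqrt{107}$)
$b = 203$ ($b = 203 - 0 = 203 + 0 = 203$)
$j{\left(80 \right)} - b = \left(503 \cdot 80 + 503 i \sqrt{107}\right) - 203 = \left(40240 + 503 i \sqrt{107}\right) - 203 = 40037 + 503 i \sqrt{107}$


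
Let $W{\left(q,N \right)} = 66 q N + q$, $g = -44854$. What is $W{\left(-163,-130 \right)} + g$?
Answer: $1353523$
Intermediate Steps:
$W{\left(q,N \right)} = q + 66 N q$ ($W{\left(q,N \right)} = 66 N q + q = q + 66 N q$)
$W{\left(-163,-130 \right)} + g = - 163 \left(1 + 66 \left(-130\right)\right) - 44854 = - 163 \left(1 - 8580\right) - 44854 = \left(-163\right) \left(-8579\right) - 44854 = 1398377 - 44854 = 1353523$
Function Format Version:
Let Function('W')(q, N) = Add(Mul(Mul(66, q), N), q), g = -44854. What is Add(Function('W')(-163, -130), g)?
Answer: 1353523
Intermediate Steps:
Function('W')(q, N) = Add(q, Mul(66, N, q)) (Function('W')(q, N) = Add(Mul(66, N, q), q) = Add(q, Mul(66, N, q)))
Add(Function('W')(-163, -130), g) = Add(Mul(-163, Add(1, Mul(66, -130))), -44854) = Add(Mul(-163, Add(1, -8580)), -44854) = Add(Mul(-163, -8579), -44854) = Add(1398377, -44854) = 1353523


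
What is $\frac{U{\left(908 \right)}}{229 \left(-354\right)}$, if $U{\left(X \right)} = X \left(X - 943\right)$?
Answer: $\frac{15890}{40533} \approx 0.39203$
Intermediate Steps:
$U{\left(X \right)} = X \left(-943 + X\right)$
$\frac{U{\left(908 \right)}}{229 \left(-354\right)} = \frac{908 \left(-943 + 908\right)}{229 \left(-354\right)} = \frac{908 \left(-35\right)}{-81066} = \left(-31780\right) \left(- \frac{1}{81066}\right) = \frac{15890}{40533}$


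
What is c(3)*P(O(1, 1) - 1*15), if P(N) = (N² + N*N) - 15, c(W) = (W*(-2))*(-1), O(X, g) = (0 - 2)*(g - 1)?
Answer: 2610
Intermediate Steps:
O(X, g) = 2 - 2*g (O(X, g) = -2*(-1 + g) = 2 - 2*g)
c(W) = 2*W (c(W) = -2*W*(-1) = 2*W)
P(N) = -15 + 2*N² (P(N) = (N² + N²) - 15 = 2*N² - 15 = -15 + 2*N²)
c(3)*P(O(1, 1) - 1*15) = (2*3)*(-15 + 2*((2 - 2*1) - 1*15)²) = 6*(-15 + 2*((2 - 2) - 15)²) = 6*(-15 + 2*(0 - 15)²) = 6*(-15 + 2*(-15)²) = 6*(-15 + 2*225) = 6*(-15 + 450) = 6*435 = 2610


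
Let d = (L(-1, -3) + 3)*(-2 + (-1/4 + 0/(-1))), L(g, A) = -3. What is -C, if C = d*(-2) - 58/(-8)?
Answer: -29/4 ≈ -7.2500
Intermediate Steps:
d = 0 (d = (-3 + 3)*(-2 + (-1/4 + 0/(-1))) = 0*(-2 + (-1*¼ + 0*(-1))) = 0*(-2 + (-¼ + 0)) = 0*(-2 - ¼) = 0*(-9/4) = 0)
C = 29/4 (C = 0*(-2) - 58/(-8) = 0 - 58*(-⅛) = 0 + 29/4 = 29/4 ≈ 7.2500)
-C = -1*29/4 = -29/4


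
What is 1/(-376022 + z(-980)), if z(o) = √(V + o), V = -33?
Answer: -376022/141392545497 - I*√1013/141392545497 ≈ -2.6594e-6 - 2.251e-10*I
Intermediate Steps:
z(o) = √(-33 + o)
1/(-376022 + z(-980)) = 1/(-376022 + √(-33 - 980)) = 1/(-376022 + √(-1013)) = 1/(-376022 + I*√1013)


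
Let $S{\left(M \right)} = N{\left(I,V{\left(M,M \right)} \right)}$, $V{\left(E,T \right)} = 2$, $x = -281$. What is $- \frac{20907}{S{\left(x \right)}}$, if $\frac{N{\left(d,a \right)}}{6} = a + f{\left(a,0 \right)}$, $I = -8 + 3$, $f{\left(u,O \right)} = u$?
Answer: $- \frac{6969}{8} \approx -871.13$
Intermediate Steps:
$I = -5$
$N{\left(d,a \right)} = 12 a$ ($N{\left(d,a \right)} = 6 \left(a + a\right) = 6 \cdot 2 a = 12 a$)
$S{\left(M \right)} = 24$ ($S{\left(M \right)} = 12 \cdot 2 = 24$)
$- \frac{20907}{S{\left(x \right)}} = - \frac{20907}{24} = \left(-20907\right) \frac{1}{24} = - \frac{6969}{8}$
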